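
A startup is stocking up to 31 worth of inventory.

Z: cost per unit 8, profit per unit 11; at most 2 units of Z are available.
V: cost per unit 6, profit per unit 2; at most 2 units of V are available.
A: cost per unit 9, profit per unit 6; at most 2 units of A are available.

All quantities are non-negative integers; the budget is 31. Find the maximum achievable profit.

2×Z, 1×V, and 1×A: cost 31 ≤ 31, profit 2·11 + 1·2 + 1·6 = 30.
2×Z and 1×A: cost 25 ≤ 31, profit 2·11 + 1·6 = 28.
Best is 30.

30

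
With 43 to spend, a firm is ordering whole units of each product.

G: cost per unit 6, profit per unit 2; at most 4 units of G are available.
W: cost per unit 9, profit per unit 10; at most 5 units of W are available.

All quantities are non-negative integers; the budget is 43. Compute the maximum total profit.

W has the best ratio (10/9); taking only W gives at most 4×10 = 40 (stopped by the cost limit).
Mixing does better — 1×G and 4×W: cost 42 ≤ 43, profit 1·2 + 4·10 = 42.

42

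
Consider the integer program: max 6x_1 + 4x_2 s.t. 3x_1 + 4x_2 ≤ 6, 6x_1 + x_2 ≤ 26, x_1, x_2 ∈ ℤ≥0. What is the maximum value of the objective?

(x_1,x_2)=(2,0): 3·2+4·0=6≤6, 6·2+1·0=12≤26, objective 12.
(x_1,x_2)=(1,0): 3·1+4·0=3≤6, 6·1+1·0=6≤26, objective 6.
No feasible integer point exceeds 12.

12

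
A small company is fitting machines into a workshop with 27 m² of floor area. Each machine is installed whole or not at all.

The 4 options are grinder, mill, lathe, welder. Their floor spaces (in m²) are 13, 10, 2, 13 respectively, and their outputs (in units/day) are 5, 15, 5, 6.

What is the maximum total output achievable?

This is an integer program with binary decision variables.
Allowing fractional choices, the relaxed optimum would be about 26.8, but machines are indivisible.
mill + welder: floor space 10 + 13 = 23 ≤ 27, output 15 + 6 = 21.
mill + lathe + welder: floor space 10 + 2 + 13 = 25 ≤ 27, output 15 + 5 + 6 = 26.
grinder + mill + lathe: floor space 13 + 10 + 2 = 25 ≤ 27, output 5 + 15 + 5 = 25.
Best is mill, lathe, and welder with total output 26.

26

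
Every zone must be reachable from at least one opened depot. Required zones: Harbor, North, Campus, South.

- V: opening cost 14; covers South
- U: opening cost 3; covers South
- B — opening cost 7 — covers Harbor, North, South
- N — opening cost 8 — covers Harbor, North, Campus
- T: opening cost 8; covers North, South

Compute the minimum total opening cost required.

This is an integer covering problem.
Choose U and N: together they cover Harbor, North, Campus, South — every zone.
Total opening cost: 3 + 8 = 11.

11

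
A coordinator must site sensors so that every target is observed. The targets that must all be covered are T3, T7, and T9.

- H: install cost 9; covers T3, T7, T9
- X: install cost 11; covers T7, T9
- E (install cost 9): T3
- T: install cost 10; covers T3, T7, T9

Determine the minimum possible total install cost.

H alone covers T3, T7, T9 — every target.
Total install cost: 9.
No cover costs less than 9.

9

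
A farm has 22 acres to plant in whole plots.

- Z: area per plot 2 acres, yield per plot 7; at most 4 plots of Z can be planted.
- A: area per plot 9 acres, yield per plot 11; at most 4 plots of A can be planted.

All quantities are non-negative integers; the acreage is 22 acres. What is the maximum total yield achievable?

2×Z and 2×A: area 22 ≤ 22, yield 2·7 + 2·11 = 36.
4×Z and 1×A: area 17 ≤ 22, yield 4·7 + 1·11 = 39.
Best is 39.

39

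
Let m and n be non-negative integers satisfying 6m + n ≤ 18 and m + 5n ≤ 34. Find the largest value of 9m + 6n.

Relaxing integrality, the LP optimum is 55.86 at (m,n) = (1.93, 6.41), which is not an integer point.
(m,n)=(2,6): 6·2+1·6=18≤18, 1·2+5·6=32≤34, objective 54.
(m,n)=(2,5): 6·2+1·5=17≤18, 1·2+5·5=27≤34, objective 48.
Maximum is 54 at (m,n)=(2,6).

54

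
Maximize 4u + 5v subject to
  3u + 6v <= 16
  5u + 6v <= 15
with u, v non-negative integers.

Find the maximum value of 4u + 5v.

(u,v)=(3,0) is feasible, giving 12.
(u,v)=(0,2) is feasible, giving 10.
(u,v)=(1,1) is feasible, giving 9.
No feasible integer point exceeds 12.

12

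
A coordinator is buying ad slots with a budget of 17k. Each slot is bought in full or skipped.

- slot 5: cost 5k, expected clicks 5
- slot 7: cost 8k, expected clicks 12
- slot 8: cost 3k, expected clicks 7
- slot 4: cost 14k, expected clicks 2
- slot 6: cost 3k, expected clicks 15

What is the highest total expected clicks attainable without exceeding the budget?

This is a 0-1 knapsack instance.
slot 7 + slot 8 + slot 6: cost 8 + 3 + 3 = 14 ≤ 17, expected clicks 12 + 7 + 15 = 34.
slot 7 + slot 6: cost 8 + 3 = 11 ≤ 17, expected clicks 12 + 15 = 27.
slot 5 + slot 7 + slot 6: cost 5 + 8 + 3 = 16 ≤ 17, expected clicks 5 + 12 + 15 = 32.
Best is slot 7, slot 8, and slot 6 with total expected clicks 34.

34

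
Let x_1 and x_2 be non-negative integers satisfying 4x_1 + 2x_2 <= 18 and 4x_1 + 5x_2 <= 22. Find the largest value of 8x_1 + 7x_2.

39

(x_1,x_2)=(4,1) is feasible, giving 39.
(x_1,x_2)=(3,2) is feasible, giving 38.
Maximum is 39 at (x_1,x_2)=(4,1).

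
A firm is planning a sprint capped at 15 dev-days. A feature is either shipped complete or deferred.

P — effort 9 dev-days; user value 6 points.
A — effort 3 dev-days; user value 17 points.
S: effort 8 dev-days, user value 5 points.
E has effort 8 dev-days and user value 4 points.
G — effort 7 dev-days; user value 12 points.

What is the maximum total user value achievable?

29

This is a 0-1 knapsack instance.
Take A and G: effort 3 + 7 = 10 ≤ 15, user value 17 + 12 = 29.
No other feasible combination does better.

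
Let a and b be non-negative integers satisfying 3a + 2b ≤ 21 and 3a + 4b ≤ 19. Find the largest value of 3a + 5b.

(a,b)=(1,4): 3·1+2·4=11≤21, 3·1+4·4=19≤19, objective 23.
(a,b)=(2,3): 3·2+2·3=12≤21, 3·2+4·3=18≤19, objective 21.
(a,b)=(0,4): 3·0+2·4=8≤21, 3·0+4·4=16≤19, objective 20.
The best lattice point is (1,4), giving 23.

23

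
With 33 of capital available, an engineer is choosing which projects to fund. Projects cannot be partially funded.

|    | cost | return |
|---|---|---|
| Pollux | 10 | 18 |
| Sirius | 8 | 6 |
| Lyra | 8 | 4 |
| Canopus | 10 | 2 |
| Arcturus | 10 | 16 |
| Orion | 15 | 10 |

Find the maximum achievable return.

40

Allowing fractional choices, the relaxed optimum would be about 43.3, but projects are indivisible.
Pollux + Sirius + Arcturus: cost 10 + 8 + 10 = 28 ≤ 33, return 18 + 6 + 16 = 40.
Pollux + Lyra + Arcturus: cost 10 + 8 + 10 = 28 ≤ 33, return 18 + 4 + 16 = 38.
Best is Pollux, Sirius, and Arcturus with total return 40.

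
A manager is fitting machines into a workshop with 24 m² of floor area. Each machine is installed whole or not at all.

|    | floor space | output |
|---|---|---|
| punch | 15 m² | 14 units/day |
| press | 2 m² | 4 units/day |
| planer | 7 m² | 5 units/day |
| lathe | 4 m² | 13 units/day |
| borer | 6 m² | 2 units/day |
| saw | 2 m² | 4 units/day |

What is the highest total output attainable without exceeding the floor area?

Allowing fractional choices, the relaxed optimum would be about 35.7, but machines are indivisible.
punch + press + lathe: floor space 15 + 2 + 4 = 21 ≤ 24, output 14 + 4 + 13 = 31.
punch + press + lathe + saw: floor space 15 + 2 + 4 + 2 = 23 ≤ 24, output 14 + 4 + 13 + 4 = 35.
Best is punch, press, lathe, and saw with total output 35.

35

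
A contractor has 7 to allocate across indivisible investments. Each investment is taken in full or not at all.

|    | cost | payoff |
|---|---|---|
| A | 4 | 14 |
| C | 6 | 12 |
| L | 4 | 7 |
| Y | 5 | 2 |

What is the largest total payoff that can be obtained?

14

Allowing fractional choices, the relaxed optimum would be about 20.0, but investments are indivisible.
A: cost 4 ≤ 7, payoff 14.
L: cost 4 ≤ 7, payoff 7.
C: cost 6 ≤ 7, payoff 12.
Best is A with total payoff 14.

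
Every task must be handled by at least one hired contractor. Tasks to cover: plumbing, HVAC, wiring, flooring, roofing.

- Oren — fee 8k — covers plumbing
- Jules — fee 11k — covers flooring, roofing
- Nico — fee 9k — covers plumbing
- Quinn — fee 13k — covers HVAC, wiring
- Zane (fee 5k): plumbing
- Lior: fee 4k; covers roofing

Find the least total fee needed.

The greedy cost-per-new-task heuristic would pick Lior, Zane, Quinn, and Jules for 33, but a cheaper cover exists.
Choose Jules, Quinn, and Zane: together they cover plumbing, HVAC, wiring, flooring, roofing — every task.
Total fee: 11 + 13 + 5 = 29.
No cover costs less than 29.

29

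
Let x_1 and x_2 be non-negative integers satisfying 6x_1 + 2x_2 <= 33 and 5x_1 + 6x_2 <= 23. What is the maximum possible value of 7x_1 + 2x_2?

The continuous relaxation peaks at (4.6, 0) with value 32.20; rounding to a feasible lattice point costs some objective.
(x_1,x_2)=(4,0): 6·4+2·0=24≤33, 5·4+6·0=20≤23, objective 28.
(x_1,x_2)=(3,1): 6·3+2·1=20≤33, 5·3+6·1=21≤23, objective 23.
(x_1,x_2)=(3,0): 6·3+2·0=18≤33, 5·3+6·0=15≤23, objective 21.
No feasible integer point exceeds 28.

28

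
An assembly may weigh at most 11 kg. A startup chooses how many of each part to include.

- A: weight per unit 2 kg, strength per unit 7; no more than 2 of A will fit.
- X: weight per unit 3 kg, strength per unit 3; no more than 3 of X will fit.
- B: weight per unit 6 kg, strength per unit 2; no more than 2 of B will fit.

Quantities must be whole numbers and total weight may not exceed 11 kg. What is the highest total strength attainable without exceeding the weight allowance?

20

2×A and 2×X: weight 10 ≤ 11, strength 2·7 + 2·3 = 20.
2×A and 1×X: weight 7 ≤ 11, strength 2·7 + 1·3 = 17.
Best is 20.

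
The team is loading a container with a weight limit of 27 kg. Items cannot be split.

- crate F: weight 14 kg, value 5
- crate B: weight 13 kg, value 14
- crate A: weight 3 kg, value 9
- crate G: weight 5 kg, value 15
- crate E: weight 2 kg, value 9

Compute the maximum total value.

47

crate B + crate G + crate E: weight 13 + 5 + 2 = 20 ≤ 27, value 14 + 15 + 9 = 38.
crate B + crate A + crate G + crate E: weight 13 + 3 + 5 + 2 = 23 ≤ 27, value 14 + 9 + 15 + 9 = 47.
Best is crate B, crate A, crate G, and crate E with total value 47.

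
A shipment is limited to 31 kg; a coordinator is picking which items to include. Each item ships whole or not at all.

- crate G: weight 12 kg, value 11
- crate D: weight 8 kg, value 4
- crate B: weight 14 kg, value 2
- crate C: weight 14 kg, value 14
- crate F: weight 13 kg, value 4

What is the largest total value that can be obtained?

25

Allowing fractional choices, the relaxed optimum would be about 27.5, but items are indivisible.
crate G + crate C: weight 12 + 14 = 26 ≤ 31, value 11 + 14 = 25.
crate C + crate F: weight 14 + 13 = 27 ≤ 31, value 14 + 4 = 18.
crate D + crate C: weight 8 + 14 = 22 ≤ 31, value 4 + 14 = 18.
Best is crate G and crate C with total value 25.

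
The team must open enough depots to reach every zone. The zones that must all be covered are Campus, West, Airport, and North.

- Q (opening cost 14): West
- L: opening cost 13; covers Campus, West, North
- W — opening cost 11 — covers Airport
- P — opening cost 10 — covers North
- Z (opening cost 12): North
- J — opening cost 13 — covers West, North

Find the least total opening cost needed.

24

Choose L and W: together they cover Campus, West, Airport, North — every zone.
Total opening cost: 13 + 11 = 24.
No cover costs less than 24.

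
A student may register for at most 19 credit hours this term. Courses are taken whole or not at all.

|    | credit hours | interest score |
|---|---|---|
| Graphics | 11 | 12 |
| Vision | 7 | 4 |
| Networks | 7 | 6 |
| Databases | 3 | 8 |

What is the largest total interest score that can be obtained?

20

Graphics + Networks: credit hours 11 + 7 = 18 ≤ 19, interest score 12 + 6 = 18.
Graphics + Databases: credit hours 11 + 3 = 14 ≤ 19, interest score 12 + 8 = 20.
Vision + Networks + Databases: credit hours 7 + 7 + 3 = 17 ≤ 19, interest score 4 + 6 + 8 = 18.
Best is Graphics and Databases with total interest score 20.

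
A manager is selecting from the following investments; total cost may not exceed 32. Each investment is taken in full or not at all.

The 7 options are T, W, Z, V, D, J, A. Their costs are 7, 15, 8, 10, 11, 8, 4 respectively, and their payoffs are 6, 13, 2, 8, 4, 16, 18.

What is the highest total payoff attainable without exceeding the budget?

This is an integer program with binary decision variables.
Allowing fractional choices, the relaxed optimum would be about 51.3, but investments are indivisible.
Z + V + J + A: cost 8 + 10 + 8 + 4 = 30 ≤ 32, payoff 2 + 8 + 16 + 18 = 44.
T + V + J + A: cost 7 + 10 + 8 + 4 = 29 ≤ 32, payoff 6 + 8 + 16 + 18 = 48.
W + J + A: cost 15 + 8 + 4 = 27 ≤ 32, payoff 13 + 16 + 18 = 47.
Best is T, V, J, and A with total payoff 48.

48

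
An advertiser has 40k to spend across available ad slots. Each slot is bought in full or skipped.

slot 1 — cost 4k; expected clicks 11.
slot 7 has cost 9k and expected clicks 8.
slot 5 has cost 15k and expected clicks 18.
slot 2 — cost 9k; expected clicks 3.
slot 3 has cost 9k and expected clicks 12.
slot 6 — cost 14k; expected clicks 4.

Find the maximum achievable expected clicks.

49

slot 1 + slot 7 + slot 5 + slot 3: cost 4 + 9 + 15 + 9 = 37 ≤ 40, expected clicks 11 + 8 + 18 + 12 = 49.
slot 1 + slot 5 + slot 2 + slot 3: cost 4 + 15 + 9 + 9 = 37 ≤ 40, expected clicks 11 + 18 + 3 + 12 = 44.
Best is slot 1, slot 7, slot 5, and slot 3 with total expected clicks 49.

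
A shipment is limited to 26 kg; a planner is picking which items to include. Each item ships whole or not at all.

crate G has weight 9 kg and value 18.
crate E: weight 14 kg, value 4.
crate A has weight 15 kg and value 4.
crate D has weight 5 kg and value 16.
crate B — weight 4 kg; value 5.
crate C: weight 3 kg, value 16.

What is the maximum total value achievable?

Treat it as a binary knapsack problem.
Allowing fractional choices, the relaxed optimum would be about 56.4, but items are indivisible.
crate E + crate D + crate B + crate C: weight 14 + 5 + 4 + 3 = 26 ≤ 26, value 4 + 16 + 5 + 16 = 41.
crate G + crate D + crate B + crate C: weight 9 + 5 + 4 + 3 = 21 ≤ 26, value 18 + 16 + 5 + 16 = 55.
crate G + crate D + crate C: weight 9 + 5 + 3 = 17 ≤ 26, value 18 + 16 + 16 = 50.
Best is crate G, crate D, crate B, and crate C with total value 55.

55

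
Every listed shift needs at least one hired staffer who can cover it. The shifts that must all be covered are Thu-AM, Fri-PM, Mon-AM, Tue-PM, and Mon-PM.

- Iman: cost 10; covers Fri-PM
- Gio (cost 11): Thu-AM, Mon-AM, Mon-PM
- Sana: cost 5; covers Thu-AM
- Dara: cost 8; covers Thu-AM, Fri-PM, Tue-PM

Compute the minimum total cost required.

19

Choose Gio and Dara: together they cover Thu-AM, Fri-PM, Mon-AM, Tue-PM, Mon-PM — every shift.
Total cost: 11 + 8 = 19.
No cover costs less than 19.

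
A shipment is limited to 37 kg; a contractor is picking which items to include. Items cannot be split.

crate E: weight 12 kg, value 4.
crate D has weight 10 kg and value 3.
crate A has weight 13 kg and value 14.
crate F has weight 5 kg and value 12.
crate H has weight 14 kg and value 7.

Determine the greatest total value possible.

Allowing fractional choices, the relaxed optimum would be about 34.7, but items are indivisible.
crate E + crate A + crate F: weight 12 + 13 + 5 = 30 ≤ 37, value 4 + 14 + 12 = 30.
crate D + crate A + crate F: weight 10 + 13 + 5 = 28 ≤ 37, value 3 + 14 + 12 = 29.
crate A + crate F + crate H: weight 13 + 5 + 14 = 32 ≤ 37, value 14 + 12 + 7 = 33.
Best is crate A, crate F, and crate H with total value 33.

33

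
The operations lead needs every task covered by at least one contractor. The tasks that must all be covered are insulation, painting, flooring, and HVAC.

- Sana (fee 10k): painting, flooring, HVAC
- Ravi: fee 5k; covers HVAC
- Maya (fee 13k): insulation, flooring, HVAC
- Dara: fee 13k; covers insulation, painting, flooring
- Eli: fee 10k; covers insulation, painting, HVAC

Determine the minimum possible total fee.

18

This is a weighted set-cover instance.
The greedy cost-per-new-task heuristic would pick Sana and Eli for 20, but a cheaper cover exists.
Choose Ravi and Dara: together they cover insulation, painting, flooring, HVAC — every task.
Total fee: 5 + 13 = 18.
No cover costs less than 18.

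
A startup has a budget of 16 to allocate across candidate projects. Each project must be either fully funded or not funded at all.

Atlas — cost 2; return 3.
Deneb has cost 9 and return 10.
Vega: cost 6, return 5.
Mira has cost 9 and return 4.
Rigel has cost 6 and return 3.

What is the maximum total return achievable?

Allowing fractional choices, the relaxed optimum would be about 17.2, but projects are indivisible.
Deneb + Rigel: cost 9 + 6 = 15 ≤ 16, return 10 + 3 = 13.
Deneb + Vega: cost 9 + 6 = 15 ≤ 16, return 10 + 5 = 15.
Atlas + Deneb: cost 2 + 9 = 11 ≤ 16, return 3 + 10 = 13.
Best is Deneb and Vega with total return 15.

15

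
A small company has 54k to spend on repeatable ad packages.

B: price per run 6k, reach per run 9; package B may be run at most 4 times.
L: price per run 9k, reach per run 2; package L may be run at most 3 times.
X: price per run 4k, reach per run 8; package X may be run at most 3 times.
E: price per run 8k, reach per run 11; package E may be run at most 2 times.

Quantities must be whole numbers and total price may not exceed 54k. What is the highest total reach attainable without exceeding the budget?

82

X has the best ratio (8/4); taking only X gives at most 3×8 = 24 (stopped by the supply cap of 3).
Mixing does better — 4×B, 3×X, and 2×E: price 52 ≤ 54, reach 4·9 + 3·8 + 2·11 = 82.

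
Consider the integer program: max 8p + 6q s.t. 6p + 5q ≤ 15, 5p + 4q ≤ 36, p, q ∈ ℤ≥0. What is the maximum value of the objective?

18

The continuous relaxation peaks at (2.5, 0) with value 20.00; rounding to a feasible lattice point costs some objective.
(p,q)=(0,3) is feasible, giving 18.
(p,q)=(2,0) is feasible, giving 16.
(p,q)=(1,1) is feasible, giving 14.
(p,q)=(0,2) is feasible, giving 12.
The best lattice point is (0,3), giving 18.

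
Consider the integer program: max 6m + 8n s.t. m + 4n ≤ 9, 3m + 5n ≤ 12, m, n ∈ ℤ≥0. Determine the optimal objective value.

24

(m,n)=(4,0) is feasible, giving 24.
(m,n)=(3,0) is feasible, giving 18.
The best lattice point is (4,0), giving 24.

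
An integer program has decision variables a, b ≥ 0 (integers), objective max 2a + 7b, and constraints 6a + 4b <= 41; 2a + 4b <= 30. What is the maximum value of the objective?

(a,b)=(1,7) is feasible, giving 51.
(a,b)=(0,7) is feasible, giving 49.
(a,b)=(2,6) is feasible, giving 46.
No feasible integer point exceeds 51.

51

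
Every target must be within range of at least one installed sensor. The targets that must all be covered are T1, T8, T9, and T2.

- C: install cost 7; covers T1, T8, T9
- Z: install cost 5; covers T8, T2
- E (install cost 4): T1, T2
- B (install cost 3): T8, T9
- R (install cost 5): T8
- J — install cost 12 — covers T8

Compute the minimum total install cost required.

7

Choose E and B: together they cover T1, T8, T9, T2 — every target.
Total install cost: 4 + 3 = 7.
No cover costs less than 7.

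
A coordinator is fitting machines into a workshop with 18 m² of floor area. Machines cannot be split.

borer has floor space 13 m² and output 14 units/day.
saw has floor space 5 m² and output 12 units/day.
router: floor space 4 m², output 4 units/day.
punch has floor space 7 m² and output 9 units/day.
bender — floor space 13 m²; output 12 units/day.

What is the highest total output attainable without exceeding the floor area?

26

Treat it as a binary knapsack problem.
Take borer and saw: floor space 13 + 5 = 18 ≤ 18, output 14 + 12 = 26.
No other feasible combination does better.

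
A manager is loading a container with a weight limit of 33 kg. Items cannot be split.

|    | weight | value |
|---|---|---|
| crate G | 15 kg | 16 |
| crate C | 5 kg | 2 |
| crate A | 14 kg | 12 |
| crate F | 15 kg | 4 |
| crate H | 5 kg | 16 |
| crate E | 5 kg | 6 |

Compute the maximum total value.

40

Allowing fractional choices, the relaxed optimum would be about 44.9, but items are indivisible.
crate C + crate A + crate H + crate E: weight 5 + 14 + 5 + 5 = 29 ≤ 33, value 2 + 12 + 16 + 6 = 36.
crate G + crate H + crate E: weight 15 + 5 + 5 = 25 ≤ 33, value 16 + 16 + 6 = 38.
crate G + crate C + crate H + crate E: weight 15 + 5 + 5 + 5 = 30 ≤ 33, value 16 + 2 + 16 + 6 = 40.
Best is crate G, crate C, crate H, and crate E with total value 40.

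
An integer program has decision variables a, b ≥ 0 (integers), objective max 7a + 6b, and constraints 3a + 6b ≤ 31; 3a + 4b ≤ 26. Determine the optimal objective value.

56

(a,b)=(8,0): 3·8+6·0=24≤31, 3·8+4·0=24≤26, objective 56.
(a,b)=(7,1): 3·7+6·1=27≤31, 3·7+4·1=25≤26, objective 55.
(a,b)=(7,0): 3·7+6·0=21≤31, 3·7+4·0=21≤26, objective 49.
Maximum is 56 at (a,b)=(8,0).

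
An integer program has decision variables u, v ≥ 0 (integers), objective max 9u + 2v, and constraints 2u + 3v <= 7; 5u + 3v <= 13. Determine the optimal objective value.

20

The continuous relaxation peaks at (2.6, 0) with value 23.40; rounding to a feasible lattice point costs some objective.
(u,v)=(2,1) is feasible, giving 20.
(u,v)=(2,0) is feasible, giving 18.
(u,v)=(1,1) is feasible, giving 11.
(u,v)=(1,0) is feasible, giving 9.
The best lattice point is (2,1), giving 20.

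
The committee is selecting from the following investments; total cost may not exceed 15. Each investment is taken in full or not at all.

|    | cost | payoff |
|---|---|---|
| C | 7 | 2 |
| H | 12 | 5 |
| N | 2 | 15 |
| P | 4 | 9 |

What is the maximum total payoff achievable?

26

N + P: cost 2 + 4 = 6 ≤ 15, payoff 15 + 9 = 24.
C + N + P: cost 7 + 2 + 4 = 13 ≤ 15, payoff 2 + 15 + 9 = 26.
Best is C, N, and P with total payoff 26.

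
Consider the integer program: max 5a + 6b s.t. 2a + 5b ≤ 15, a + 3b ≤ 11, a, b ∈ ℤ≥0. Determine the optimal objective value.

The continuous relaxation peaks at (7.5, 0) with value 37.50; rounding to a feasible lattice point costs some objective.
(a,b)=(7,0): 2·7+5·0=14≤15, 1·7+3·0=7≤11, objective 35.
(a,b)=(6,0): 2·6+5·0=12≤15, 1·6+3·0=6≤11, objective 30.
The best lattice point is (7,0), giving 35.

35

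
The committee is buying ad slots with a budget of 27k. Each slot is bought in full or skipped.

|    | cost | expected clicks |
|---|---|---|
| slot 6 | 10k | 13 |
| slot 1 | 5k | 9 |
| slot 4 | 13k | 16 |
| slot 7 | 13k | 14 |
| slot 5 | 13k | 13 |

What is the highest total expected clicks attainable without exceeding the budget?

30

slot 4 + slot 7: cost 13 + 13 = 26 ≤ 27, expected clicks 16 + 14 = 30.
slot 6 + slot 4: cost 10 + 13 = 23 ≤ 27, expected clicks 13 + 16 = 29.
Best is slot 4 and slot 7 with total expected clicks 30.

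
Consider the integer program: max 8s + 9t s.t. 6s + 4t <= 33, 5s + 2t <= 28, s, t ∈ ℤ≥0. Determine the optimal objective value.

72

The continuous relaxation peaks at (0, 8.25) with value 74.25; rounding to a feasible lattice point costs some objective.
(s,t)=(0,8) is feasible, giving 72.
(s,t)=(0,7) is feasible, giving 63.
The best lattice point is (0,8), giving 72.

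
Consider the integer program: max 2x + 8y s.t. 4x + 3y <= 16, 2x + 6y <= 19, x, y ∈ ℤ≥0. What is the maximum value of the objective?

The continuous relaxation peaks at (0, 3.17) with value 25.33; rounding to a feasible lattice point costs some objective.
(x,y)=(0,3): 4·0+3·3=9≤16, 2·0+6·3=18≤19, objective 24.
(x,y)=(1,2): 4·1+3·2=10≤16, 2·1+6·2=14≤19, objective 18.
The best lattice point is (0,3), giving 24.

24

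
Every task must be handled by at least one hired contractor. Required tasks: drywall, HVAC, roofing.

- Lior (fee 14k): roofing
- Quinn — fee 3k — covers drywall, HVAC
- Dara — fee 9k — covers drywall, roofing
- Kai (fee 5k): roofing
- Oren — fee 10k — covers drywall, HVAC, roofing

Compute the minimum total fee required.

Choose Quinn and Kai: together they cover drywall, HVAC, roofing — every task.
Total fee: 3 + 5 = 8.

8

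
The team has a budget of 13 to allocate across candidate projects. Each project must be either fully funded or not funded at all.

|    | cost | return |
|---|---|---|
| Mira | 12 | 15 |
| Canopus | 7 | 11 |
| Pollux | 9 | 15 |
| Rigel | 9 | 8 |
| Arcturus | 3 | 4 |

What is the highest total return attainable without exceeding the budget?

Take Pollux and Arcturus: cost 9 + 3 = 12 ≤ 13, return 15 + 4 = 19.
No other feasible combination does better.

19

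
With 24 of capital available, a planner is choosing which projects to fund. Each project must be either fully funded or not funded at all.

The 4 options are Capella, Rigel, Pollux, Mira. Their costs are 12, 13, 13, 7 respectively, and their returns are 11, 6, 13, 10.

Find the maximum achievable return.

This is a 0-1 knapsack instance.
Allowing fractional choices, the relaxed optimum would be about 26.7, but projects are indivisible.
Capella + Mira: cost 12 + 7 = 19 ≤ 24, return 11 + 10 = 21.
Pollux + Mira: cost 13 + 7 = 20 ≤ 24, return 13 + 10 = 23.
Best is Pollux and Mira with total return 23.

23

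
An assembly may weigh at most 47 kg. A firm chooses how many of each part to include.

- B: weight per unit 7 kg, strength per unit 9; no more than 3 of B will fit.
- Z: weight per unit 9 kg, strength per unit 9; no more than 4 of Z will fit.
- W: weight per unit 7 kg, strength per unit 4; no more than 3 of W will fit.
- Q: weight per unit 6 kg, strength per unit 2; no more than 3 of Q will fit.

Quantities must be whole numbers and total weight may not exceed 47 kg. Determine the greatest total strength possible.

This is a bounded integer knapsack.
B has the best ratio (9/7); taking only B gives at most 3×9 = 27 (stopped by the supply cap of 3).
Mixing does better — 3×B, 2×Z, and 1×W: weight 46 ≤ 47, strength 3·9 + 2·9 + 1·4 = 49.

49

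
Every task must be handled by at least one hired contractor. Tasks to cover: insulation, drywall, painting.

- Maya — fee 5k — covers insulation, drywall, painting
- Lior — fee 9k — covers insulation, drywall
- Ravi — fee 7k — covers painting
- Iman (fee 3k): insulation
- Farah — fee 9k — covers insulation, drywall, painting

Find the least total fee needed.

Maya alone covers insulation, drywall, painting — every task.
Total fee: 5.
No cover costs less than 5.

5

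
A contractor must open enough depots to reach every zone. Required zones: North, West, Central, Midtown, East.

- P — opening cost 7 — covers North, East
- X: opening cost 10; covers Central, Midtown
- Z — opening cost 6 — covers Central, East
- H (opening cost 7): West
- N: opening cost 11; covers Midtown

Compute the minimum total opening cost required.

24

The greedy cost-per-new-zone heuristic would pick Z, P, H, and X for 30, but a cheaper cover exists.
Choose P, X, and H: together they cover North, West, Central, Midtown, East — every zone.
Total opening cost: 7 + 10 + 7 = 24.
No cover costs less than 24.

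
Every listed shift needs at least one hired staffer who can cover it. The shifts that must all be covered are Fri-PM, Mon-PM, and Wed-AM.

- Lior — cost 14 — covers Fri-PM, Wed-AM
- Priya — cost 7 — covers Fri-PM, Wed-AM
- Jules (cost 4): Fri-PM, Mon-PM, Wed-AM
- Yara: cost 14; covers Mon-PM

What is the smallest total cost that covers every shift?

4

Jules alone covers Fri-PM, Mon-PM, Wed-AM — every shift.
Total cost: 4.
No cover costs less than 4.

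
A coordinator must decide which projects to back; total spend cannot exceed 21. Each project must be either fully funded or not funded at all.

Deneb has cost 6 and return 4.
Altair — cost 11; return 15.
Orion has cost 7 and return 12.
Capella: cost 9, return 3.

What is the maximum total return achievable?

Altair + Orion: cost 11 + 7 = 18 ≤ 21, return 15 + 12 = 27.
Deneb + Altair: cost 6 + 11 = 17 ≤ 21, return 4 + 15 = 19.
Best is Altair and Orion with total return 27.

27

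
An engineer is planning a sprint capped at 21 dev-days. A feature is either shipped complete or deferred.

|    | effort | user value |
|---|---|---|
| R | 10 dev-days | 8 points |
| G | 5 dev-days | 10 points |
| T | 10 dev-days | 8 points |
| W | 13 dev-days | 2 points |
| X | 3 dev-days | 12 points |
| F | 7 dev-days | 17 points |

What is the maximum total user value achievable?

39

Take G, X, and F: effort 5 + 3 + 7 = 15 ≤ 21, user value 10 + 12 + 17 = 39.
No other feasible combination does better.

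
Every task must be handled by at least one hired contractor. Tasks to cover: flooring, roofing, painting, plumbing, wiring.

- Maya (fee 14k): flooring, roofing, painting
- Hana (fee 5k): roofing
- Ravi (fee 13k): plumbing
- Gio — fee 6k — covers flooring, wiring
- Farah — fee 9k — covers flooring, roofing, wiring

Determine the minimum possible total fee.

33

The greedy cost-per-new-task heuristic would pick Gio, Hana, Ravi, and Maya for 38, but a cheaper cover exists.
Choose Maya, Ravi, and Gio: together they cover flooring, roofing, painting, plumbing, wiring — every task.
Total fee: 14 + 13 + 6 = 33.
No cover costs less than 33.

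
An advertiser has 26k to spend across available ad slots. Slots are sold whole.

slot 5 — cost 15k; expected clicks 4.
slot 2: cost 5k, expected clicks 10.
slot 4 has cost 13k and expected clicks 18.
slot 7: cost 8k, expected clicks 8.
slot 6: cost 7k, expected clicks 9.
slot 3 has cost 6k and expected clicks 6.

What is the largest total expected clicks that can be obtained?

37

Treat it as a binary knapsack problem.
Allowing fractional choices, the relaxed optimum would be about 38.0, but ad slots are indivisible.
slot 2 + slot 4 + slot 6: cost 5 + 13 + 7 = 25 ≤ 26, expected clicks 10 + 18 + 9 = 37.
slot 2 + slot 4 + slot 3: cost 5 + 13 + 6 = 24 ≤ 26, expected clicks 10 + 18 + 6 = 34.
slot 2 + slot 4 + slot 7: cost 5 + 13 + 8 = 26 ≤ 26, expected clicks 10 + 18 + 8 = 36.
Best is slot 2, slot 4, and slot 6 with total expected clicks 37.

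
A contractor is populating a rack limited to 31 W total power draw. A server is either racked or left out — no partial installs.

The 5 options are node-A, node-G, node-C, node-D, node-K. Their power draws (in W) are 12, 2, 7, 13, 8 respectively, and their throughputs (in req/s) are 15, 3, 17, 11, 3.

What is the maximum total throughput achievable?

38

Treat it as a binary knapsack problem.
Allowing fractional choices, the relaxed optimum would be about 43.5, but servers are indivisible.
node-A + node-G + node-C: power draw 12 + 2 + 7 = 21 ≤ 31, throughput 15 + 3 + 17 = 35.
node-A + node-G + node-C + node-K: power draw 12 + 2 + 7 + 8 = 29 ≤ 31, throughput 15 + 3 + 17 + 3 = 38.
Best is node-A, node-G, node-C, and node-K with total throughput 38.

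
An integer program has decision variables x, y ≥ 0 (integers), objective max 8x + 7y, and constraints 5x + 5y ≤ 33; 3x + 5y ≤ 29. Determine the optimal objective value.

48

(x,y)=(6,0) is feasible, giving 48.
(x,y)=(5,1) is feasible, giving 47.
(x,y)=(5,0) is feasible, giving 40.
The best lattice point is (6,0), giving 48.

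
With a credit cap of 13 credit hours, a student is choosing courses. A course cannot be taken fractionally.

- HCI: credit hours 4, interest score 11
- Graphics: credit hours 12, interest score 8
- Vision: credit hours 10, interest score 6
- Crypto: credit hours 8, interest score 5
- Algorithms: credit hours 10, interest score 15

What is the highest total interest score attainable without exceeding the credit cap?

Allowing fractional choices, the relaxed optimum would be about 24.5, but courses are indivisible.
Algorithms: credit hours 10 ≤ 13, interest score 15.
HCI + Crypto: credit hours 4 + 8 = 12 ≤ 13, interest score 11 + 5 = 16.
Best is HCI and Crypto with total interest score 16.

16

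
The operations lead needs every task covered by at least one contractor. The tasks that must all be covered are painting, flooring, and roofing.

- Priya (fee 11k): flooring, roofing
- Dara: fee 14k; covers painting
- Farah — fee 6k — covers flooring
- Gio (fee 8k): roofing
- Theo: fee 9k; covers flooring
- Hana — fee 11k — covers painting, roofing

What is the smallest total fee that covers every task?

This is a weighted set-cover instance.
The greedy cost-per-new-task heuristic would pick Priya and Hana for 22, but a cheaper cover exists.
Choose Farah and Hana: together they cover painting, flooring, roofing — every task.
Total fee: 6 + 11 = 17.
No cover costs less than 17.

17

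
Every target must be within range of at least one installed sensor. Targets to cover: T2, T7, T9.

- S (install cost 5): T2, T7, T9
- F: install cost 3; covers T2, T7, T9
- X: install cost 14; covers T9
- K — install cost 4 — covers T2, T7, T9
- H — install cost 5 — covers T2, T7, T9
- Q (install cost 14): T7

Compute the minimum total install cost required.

F alone covers T2, T7, T9 — every target.
Total install cost: 3.
No cover costs less than 3.

3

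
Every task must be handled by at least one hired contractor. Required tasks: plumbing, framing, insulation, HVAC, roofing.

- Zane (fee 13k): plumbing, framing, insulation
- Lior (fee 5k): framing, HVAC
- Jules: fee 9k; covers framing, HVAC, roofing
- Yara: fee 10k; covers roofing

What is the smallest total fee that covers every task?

22

Choose Zane and Jules: together they cover plumbing, framing, insulation, HVAC, roofing — every task.
Total fee: 13 + 9 = 22.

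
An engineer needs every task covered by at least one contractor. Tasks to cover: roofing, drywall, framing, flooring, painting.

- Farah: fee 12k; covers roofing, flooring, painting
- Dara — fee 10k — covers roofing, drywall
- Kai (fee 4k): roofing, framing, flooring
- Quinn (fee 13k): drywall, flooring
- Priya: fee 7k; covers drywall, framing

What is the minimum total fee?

This is an integer covering problem.
The greedy cost-per-new-task heuristic would pick Kai, Priya, and Farah for 23, but a cheaper cover exists.
Choose Farah and Priya: together they cover roofing, drywall, framing, flooring, painting — every task.
Total fee: 12 + 7 = 19.
No cover costs less than 19.

19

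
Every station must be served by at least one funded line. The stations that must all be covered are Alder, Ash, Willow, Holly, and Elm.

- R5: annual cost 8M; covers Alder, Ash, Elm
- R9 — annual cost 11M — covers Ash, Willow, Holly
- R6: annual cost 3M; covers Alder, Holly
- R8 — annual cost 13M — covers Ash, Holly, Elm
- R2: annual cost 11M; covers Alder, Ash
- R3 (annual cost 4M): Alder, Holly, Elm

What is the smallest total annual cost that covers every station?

This is an integer covering problem.
Choose R9 and R3: together they cover Alder, Ash, Willow, Holly, Elm — every station.
Total annual cost: 11 + 4 = 15.
No cover costs less than 15.

15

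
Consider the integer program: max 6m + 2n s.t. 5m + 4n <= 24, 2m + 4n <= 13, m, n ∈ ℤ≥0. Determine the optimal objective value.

(m,n)=(4,1): 5·4+4·1=24≤24, 2·4+4·1=12≤13, objective 26.
(m,n)=(4,0): 5·4+4·0=20≤24, 2·4+4·0=8≤13, objective 24.
(m,n)=(3,1): 5·3+4·1=19≤24, 2·3+4·1=10≤13, objective 20.
(m,n)=(3,0): 5·3+4·0=15≤24, 2·3+4·0=6≤13, objective 18.
No feasible integer point exceeds 26.

26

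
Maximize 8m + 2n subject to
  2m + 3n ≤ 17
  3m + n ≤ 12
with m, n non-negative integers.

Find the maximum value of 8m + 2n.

(m,n)=(4,0) is feasible, giving 32.
(m,n)=(3,1) is feasible, giving 26.
(m,n)=(3,0) is feasible, giving 24.
Maximum is 32 at (m,n)=(4,0).

32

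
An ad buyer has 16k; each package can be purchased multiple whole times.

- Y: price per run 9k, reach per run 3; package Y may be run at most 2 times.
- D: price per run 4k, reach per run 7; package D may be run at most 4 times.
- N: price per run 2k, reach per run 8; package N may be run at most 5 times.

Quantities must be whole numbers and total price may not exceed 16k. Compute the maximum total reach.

47

N has the best ratio (8/2); taking only N gives at most 5×8 = 40 (stopped by the supply cap of 5).
Mixing does better — 1×D and 5×N: price 14 ≤ 16, reach 1·7 + 5·8 = 47.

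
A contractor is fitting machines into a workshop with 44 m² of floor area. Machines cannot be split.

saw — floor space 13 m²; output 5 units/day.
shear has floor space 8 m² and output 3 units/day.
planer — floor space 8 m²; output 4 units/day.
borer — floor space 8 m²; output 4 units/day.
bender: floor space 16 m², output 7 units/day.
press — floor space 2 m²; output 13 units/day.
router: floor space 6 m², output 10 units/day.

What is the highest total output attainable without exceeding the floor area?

Take planer, borer, bender, press, and router: floor space 8 + 8 + 16 + 2 + 6 = 40 ≤ 44, output 4 + 4 + 7 + 13 + 10 = 38.
No other feasible combination does better.

38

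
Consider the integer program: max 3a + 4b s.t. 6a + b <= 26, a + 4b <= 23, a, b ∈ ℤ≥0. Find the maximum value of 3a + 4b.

Relaxing integrality, the LP optimum is 30.04 at (a,b) = (3.52, 4.87), which is not an integer point.
(a,b)=(3,5): 6·3+1·5=23≤26, 1·3+4·5=23≤23, objective 29.
(a,b)=(2,5): 6·2+1·5=17≤26, 1·2+4·5=22≤23, objective 26.
(a,b)=(3,4): 6·3+1·4=22≤26, 1·3+4·4=19≤23, objective 25.
Maximum is 29 at (a,b)=(3,5).

29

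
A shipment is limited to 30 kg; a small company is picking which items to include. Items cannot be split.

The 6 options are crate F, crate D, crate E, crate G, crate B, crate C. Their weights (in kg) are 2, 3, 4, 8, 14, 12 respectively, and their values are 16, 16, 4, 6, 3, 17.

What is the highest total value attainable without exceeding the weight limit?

crate F + crate D + crate G + crate C: weight 2 + 3 + 8 + 12 = 25 ≤ 30, value 16 + 16 + 6 + 17 = 55.
crate F + crate D + crate E + crate G + crate C: weight 2 + 3 + 4 + 8 + 12 = 29 ≤ 30, value 16 + 16 + 4 + 6 + 17 = 59.
Best is crate F, crate D, crate E, crate G, and crate C with total value 59.

59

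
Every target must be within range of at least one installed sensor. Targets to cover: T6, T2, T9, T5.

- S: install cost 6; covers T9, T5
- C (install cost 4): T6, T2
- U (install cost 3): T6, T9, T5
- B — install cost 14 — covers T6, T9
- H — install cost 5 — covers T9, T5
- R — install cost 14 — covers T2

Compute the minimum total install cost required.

7

This is an integer covering problem.
Choose C and U: together they cover T6, T2, T9, T5 — every target.
Total install cost: 4 + 3 = 7.
No cover costs less than 7.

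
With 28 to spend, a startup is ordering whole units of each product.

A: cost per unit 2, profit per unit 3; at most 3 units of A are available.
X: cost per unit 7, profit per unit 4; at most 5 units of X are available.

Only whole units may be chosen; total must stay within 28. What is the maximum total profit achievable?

21

This is a bounded integer knapsack.
2×A and 3×X: cost 25 ≤ 28, profit 2·3 + 3·4 = 18.
3×A and 3×X: cost 27 ≤ 28, profit 3·3 + 3·4 = 21.
Best is 21.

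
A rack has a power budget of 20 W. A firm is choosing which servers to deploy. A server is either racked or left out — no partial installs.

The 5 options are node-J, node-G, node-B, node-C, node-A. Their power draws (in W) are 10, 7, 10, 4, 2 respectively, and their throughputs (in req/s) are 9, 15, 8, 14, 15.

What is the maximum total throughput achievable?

This is an integer program with binary decision variables.
Take node-G, node-C, and node-A: power draw 7 + 4 + 2 = 13 ≤ 20, throughput 15 + 14 + 15 = 44.
No other feasible combination does better.

44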